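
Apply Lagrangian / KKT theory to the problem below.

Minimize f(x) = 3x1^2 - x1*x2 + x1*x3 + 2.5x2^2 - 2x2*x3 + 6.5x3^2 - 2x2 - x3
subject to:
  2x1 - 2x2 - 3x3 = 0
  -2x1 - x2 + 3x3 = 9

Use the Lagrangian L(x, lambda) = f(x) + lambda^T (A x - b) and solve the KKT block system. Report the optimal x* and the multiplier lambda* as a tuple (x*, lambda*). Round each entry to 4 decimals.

Form the Lagrangian:
  L(x, lambda) = (1/2) x^T Q x + c^T x + lambda^T (A x - b)
Stationarity (grad_x L = 0): Q x + c + A^T lambda = 0.
Primal feasibility: A x = b.

This gives the KKT block system:
  [ Q   A^T ] [ x     ]   [-c ]
  [ A    0  ] [ lambda ] = [ b ]

Solving the linear system:
  x*      = (-1.9576, -3, 0.6949)
  lambda* = (-4.1356, -8.161)
  f(x*)   = 39.3771

x* = (-1.9576, -3, 0.6949), lambda* = (-4.1356, -8.161)


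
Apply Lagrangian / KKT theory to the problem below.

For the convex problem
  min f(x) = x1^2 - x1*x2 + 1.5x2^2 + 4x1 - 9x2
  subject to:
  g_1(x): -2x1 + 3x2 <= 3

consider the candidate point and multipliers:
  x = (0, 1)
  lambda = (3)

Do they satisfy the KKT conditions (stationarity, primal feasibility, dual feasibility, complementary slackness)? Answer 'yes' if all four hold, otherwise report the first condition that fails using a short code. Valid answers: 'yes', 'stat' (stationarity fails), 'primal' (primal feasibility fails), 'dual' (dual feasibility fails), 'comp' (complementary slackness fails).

Gradient of f: grad f(x) = Q x + c = (3, -6)
Constraint values g_i(x) = a_i^T x - b_i:
  g_1((0, 1)) = 0
Stationarity residual: grad f(x) + sum_i lambda_i a_i = (-3, 3)
  -> stationarity FAILS
Primal feasibility (all g_i <= 0): OK
Dual feasibility (all lambda_i >= 0): OK
Complementary slackness (lambda_i * g_i(x) = 0 for all i): OK

Verdict: the first failing condition is stationarity -> stat.

stat


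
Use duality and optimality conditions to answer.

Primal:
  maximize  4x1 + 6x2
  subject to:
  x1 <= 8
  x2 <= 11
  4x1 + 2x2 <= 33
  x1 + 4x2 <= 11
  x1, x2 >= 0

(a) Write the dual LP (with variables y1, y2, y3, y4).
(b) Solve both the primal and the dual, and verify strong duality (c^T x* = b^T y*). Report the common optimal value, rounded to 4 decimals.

The standard primal-dual pair for 'max c^T x s.t. A x <= b, x >= 0' is:
  Dual:  min b^T y  s.t.  A^T y >= c,  y >= 0.

So the dual LP is:
  minimize  8y1 + 11y2 + 33y3 + 11y4
  subject to:
    y1 + 4y3 + y4 >= 4
    y2 + 2y3 + 4y4 >= 6
    y1, y2, y3, y4 >= 0

Solving the primal: x* = (7.8571, 0.7857).
  primal value c^T x* = 36.1429.
Solving the dual: y* = (0, 0, 0.7143, 1.1429).
  dual value b^T y* = 36.1429.
Strong duality: c^T x* = b^T y*. Confirmed.

36.1429


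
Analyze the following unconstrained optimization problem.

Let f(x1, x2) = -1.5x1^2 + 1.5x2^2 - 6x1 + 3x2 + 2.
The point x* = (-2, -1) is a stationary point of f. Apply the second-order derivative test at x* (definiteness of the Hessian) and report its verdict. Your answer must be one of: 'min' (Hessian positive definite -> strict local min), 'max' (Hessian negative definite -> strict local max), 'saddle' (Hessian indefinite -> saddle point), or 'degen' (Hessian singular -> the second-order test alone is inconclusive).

Compute the Hessian H = grad^2 f:
  H = [[-3, 0], [0, 3]]
Verify stationarity: grad f(x*) = H x* + g = (0, 0).
Eigenvalues of H: -3, 3.
Eigenvalues have mixed signs, so H is indefinite -> x* is a saddle point.

saddle


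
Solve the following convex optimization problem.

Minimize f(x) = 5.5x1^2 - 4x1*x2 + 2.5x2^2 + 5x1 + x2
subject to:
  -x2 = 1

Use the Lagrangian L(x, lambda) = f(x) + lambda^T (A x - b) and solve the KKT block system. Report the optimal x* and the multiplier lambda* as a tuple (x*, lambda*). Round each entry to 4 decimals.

Form the Lagrangian:
  L(x, lambda) = (1/2) x^T Q x + c^T x + lambda^T (A x - b)
Stationarity (grad_x L = 0): Q x + c + A^T lambda = 0.
Primal feasibility: A x = b.

This gives the KKT block system:
  [ Q   A^T ] [ x     ]   [-c ]
  [ A    0  ] [ lambda ] = [ b ]

Solving the linear system:
  x*      = (-0.8182, -1)
  lambda* = (-0.7273)
  f(x*)   = -2.1818

x* = (-0.8182, -1), lambda* = (-0.7273)


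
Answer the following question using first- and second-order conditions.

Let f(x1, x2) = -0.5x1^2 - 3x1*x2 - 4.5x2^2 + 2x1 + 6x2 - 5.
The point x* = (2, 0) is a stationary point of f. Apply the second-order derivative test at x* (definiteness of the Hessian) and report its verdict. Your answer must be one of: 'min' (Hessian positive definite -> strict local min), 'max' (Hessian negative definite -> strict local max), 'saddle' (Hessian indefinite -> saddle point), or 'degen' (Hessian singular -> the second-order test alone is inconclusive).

Compute the Hessian H = grad^2 f:
  H = [[-1, -3], [-3, -9]]
Verify stationarity: grad f(x*) = H x* + g = (0, 0).
Eigenvalues of H: -10, 0.
H has a zero eigenvalue (singular; negative semidefinite but not definite), so H is neither positive definite, negative definite, nor indefinite. The second-order test alone is inconclusive -> degen.
(Indeed, f is constant along the null direction of H through x*, so x* is not a strict local extremum.)

degen


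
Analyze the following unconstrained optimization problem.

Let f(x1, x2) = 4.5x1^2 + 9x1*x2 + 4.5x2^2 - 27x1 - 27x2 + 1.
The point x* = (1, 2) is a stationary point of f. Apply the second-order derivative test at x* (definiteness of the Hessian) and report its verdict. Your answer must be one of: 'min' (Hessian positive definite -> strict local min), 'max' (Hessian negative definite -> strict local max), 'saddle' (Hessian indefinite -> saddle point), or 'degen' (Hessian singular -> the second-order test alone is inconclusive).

Compute the Hessian H = grad^2 f:
  H = [[9, 9], [9, 9]]
Verify stationarity: grad f(x*) = H x* + g = (0, 0).
Eigenvalues of H: 0, 18.
H has a zero eigenvalue (singular; positive semidefinite but not definite), so H is neither positive definite, negative definite, nor indefinite. The second-order test alone is inconclusive -> degen.
(Indeed, f is constant along the null direction of H through x*, so x* is not a strict local extremum.)

degen


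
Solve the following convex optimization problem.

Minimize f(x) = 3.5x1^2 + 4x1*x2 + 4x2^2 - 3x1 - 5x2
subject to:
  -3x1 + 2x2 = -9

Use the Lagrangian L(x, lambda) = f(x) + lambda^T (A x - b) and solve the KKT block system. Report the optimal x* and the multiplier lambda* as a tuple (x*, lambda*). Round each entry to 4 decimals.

Form the Lagrangian:
  L(x, lambda) = (1/2) x^T Q x + c^T x + lambda^T (A x - b)
Stationarity (grad_x L = 0): Q x + c + A^T lambda = 0.
Primal feasibility: A x = b.

This gives the KKT block system:
  [ Q   A^T ] [ x     ]   [-c ]
  [ A    0  ] [ lambda ] = [ b ]

Solving the linear system:
  x*      = (2.2297, -1.1554)
  lambda* = (2.6622)
  f(x*)   = 11.5236

x* = (2.2297, -1.1554), lambda* = (2.6622)


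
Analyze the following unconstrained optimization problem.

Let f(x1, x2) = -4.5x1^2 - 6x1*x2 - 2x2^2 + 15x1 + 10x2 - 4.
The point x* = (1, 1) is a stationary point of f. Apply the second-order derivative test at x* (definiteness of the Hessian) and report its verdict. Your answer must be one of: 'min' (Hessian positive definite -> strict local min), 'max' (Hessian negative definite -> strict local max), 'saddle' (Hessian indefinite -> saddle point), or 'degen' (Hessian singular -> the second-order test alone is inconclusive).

Compute the Hessian H = grad^2 f:
  H = [[-9, -6], [-6, -4]]
Verify stationarity: grad f(x*) = H x* + g = (0, 0).
Eigenvalues of H: -13, 0.
H has a zero eigenvalue (singular; negative semidefinite but not definite), so H is neither positive definite, negative definite, nor indefinite. The second-order test alone is inconclusive -> degen.
(Indeed, f is constant along the null direction of H through x*, so x* is not a strict local extremum.)

degen


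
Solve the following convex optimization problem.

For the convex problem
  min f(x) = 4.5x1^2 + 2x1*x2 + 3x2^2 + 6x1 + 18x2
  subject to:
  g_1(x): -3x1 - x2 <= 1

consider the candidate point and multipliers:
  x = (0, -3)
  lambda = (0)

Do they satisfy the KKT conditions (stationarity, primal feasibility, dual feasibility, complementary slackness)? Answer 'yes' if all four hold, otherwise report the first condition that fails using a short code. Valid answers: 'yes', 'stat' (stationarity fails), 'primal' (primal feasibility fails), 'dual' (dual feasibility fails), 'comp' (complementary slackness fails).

Gradient of f: grad f(x) = Q x + c = (0, 0)
Constraint values g_i(x) = a_i^T x - b_i:
  g_1((0, -3)) = 2
Stationarity residual: grad f(x) + sum_i lambda_i a_i = (0, 0)
  -> stationarity OK
Primal feasibility (all g_i <= 0): FAILS
Dual feasibility (all lambda_i >= 0): OK
Complementary slackness (lambda_i * g_i(x) = 0 for all i): OK

Verdict: the first failing condition is primal_feasibility -> primal.

primal


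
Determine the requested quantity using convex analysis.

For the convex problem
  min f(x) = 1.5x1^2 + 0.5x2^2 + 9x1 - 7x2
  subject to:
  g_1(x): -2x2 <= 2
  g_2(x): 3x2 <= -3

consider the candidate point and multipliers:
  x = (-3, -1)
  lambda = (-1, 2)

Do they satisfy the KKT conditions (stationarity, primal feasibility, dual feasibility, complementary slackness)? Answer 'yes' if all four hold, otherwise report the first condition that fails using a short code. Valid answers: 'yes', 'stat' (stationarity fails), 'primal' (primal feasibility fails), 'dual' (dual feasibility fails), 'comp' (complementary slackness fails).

Gradient of f: grad f(x) = Q x + c = (0, -8)
Constraint values g_i(x) = a_i^T x - b_i:
  g_1((-3, -1)) = 0
  g_2((-3, -1)) = 0
Stationarity residual: grad f(x) + sum_i lambda_i a_i = (0, 0)
  -> stationarity OK
Primal feasibility (all g_i <= 0): OK
Dual feasibility (all lambda_i >= 0): FAILS
Complementary slackness (lambda_i * g_i(x) = 0 for all i): OK

Verdict: the first failing condition is dual_feasibility -> dual.

dual


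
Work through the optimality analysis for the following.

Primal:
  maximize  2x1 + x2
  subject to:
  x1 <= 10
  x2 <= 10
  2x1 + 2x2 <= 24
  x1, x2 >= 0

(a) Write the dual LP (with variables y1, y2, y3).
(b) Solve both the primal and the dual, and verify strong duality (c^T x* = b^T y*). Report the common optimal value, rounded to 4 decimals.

The standard primal-dual pair for 'max c^T x s.t. A x <= b, x >= 0' is:
  Dual:  min b^T y  s.t.  A^T y >= c,  y >= 0.

So the dual LP is:
  minimize  10y1 + 10y2 + 24y3
  subject to:
    y1 + 2y3 >= 2
    y2 + 2y3 >= 1
    y1, y2, y3 >= 0

Solving the primal: x* = (10, 2).
  primal value c^T x* = 22.
Solving the dual: y* = (1, 0, 0.5).
  dual value b^T y* = 22.
Strong duality: c^T x* = b^T y*. Confirmed.

22


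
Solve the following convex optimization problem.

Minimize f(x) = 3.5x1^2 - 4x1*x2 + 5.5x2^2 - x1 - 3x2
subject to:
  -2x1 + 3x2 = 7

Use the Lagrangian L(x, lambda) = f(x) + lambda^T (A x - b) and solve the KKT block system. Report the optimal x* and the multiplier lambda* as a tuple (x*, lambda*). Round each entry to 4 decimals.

Form the Lagrangian:
  L(x, lambda) = (1/2) x^T Q x + c^T x + lambda^T (A x - b)
Stationarity (grad_x L = 0): Q x + c + A^T lambda = 0.
Primal feasibility: A x = b.

This gives the KKT block system:
  [ Q   A^T ] [ x     ]   [-c ]
  [ A    0  ] [ lambda ] = [ b ]

Solving the linear system:
  x*      = (-0.7288, 1.8475)
  lambda* = (-6.7458)
  f(x*)   = 21.2034

x* = (-0.7288, 1.8475), lambda* = (-6.7458)


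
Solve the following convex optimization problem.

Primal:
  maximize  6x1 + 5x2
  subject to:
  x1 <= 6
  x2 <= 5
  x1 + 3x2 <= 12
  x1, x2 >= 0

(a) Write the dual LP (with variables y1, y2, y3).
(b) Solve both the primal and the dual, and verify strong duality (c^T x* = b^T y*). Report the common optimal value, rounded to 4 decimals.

The standard primal-dual pair for 'max c^T x s.t. A x <= b, x >= 0' is:
  Dual:  min b^T y  s.t.  A^T y >= c,  y >= 0.

So the dual LP is:
  minimize  6y1 + 5y2 + 12y3
  subject to:
    y1 + y3 >= 6
    y2 + 3y3 >= 5
    y1, y2, y3 >= 0

Solving the primal: x* = (6, 2).
  primal value c^T x* = 46.
Solving the dual: y* = (4.3333, 0, 1.6667).
  dual value b^T y* = 46.
Strong duality: c^T x* = b^T y*. Confirmed.

46


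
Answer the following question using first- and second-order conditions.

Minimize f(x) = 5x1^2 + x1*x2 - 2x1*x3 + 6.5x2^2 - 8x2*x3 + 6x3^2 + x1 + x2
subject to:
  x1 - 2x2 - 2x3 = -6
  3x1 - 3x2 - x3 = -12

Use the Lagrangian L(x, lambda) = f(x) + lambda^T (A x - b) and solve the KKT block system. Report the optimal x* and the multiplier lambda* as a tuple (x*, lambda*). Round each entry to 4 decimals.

Form the Lagrangian:
  L(x, lambda) = (1/2) x^T Q x + c^T x + lambda^T (A x - b)
Stationarity (grad_x L = 0): Q x + c + A^T lambda = 0.
Primal feasibility: A x = b.

This gives the KKT block system:
  [ Q   A^T ] [ x     ]   [-c ]
  [ A    0  ] [ lambda ] = [ b ]

Solving the linear system:
  x*      = (-2.4039, 1.4951, 0.3029)
  lambda* = (-6.5407, 9.5635)
  f(x*)   = 37.3046

x* = (-2.4039, 1.4951, 0.3029), lambda* = (-6.5407, 9.5635)


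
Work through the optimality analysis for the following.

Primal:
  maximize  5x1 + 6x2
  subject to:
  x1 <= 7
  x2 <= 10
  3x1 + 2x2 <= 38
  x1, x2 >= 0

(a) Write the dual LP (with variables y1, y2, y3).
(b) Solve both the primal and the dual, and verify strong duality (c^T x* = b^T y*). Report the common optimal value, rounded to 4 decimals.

The standard primal-dual pair for 'max c^T x s.t. A x <= b, x >= 0' is:
  Dual:  min b^T y  s.t.  A^T y >= c,  y >= 0.

So the dual LP is:
  minimize  7y1 + 10y2 + 38y3
  subject to:
    y1 + 3y3 >= 5
    y2 + 2y3 >= 6
    y1, y2, y3 >= 0

Solving the primal: x* = (6, 10).
  primal value c^T x* = 90.
Solving the dual: y* = (0, 2.6667, 1.6667).
  dual value b^T y* = 90.
Strong duality: c^T x* = b^T y*. Confirmed.

90


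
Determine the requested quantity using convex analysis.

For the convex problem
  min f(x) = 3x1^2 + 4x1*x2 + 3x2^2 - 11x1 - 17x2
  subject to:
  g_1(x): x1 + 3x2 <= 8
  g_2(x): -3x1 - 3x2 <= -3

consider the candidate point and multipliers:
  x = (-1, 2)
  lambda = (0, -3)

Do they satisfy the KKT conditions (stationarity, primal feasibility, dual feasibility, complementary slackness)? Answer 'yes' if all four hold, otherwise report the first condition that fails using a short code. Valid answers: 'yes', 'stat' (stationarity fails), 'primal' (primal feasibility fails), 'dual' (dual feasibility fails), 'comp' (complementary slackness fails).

Gradient of f: grad f(x) = Q x + c = (-9, -9)
Constraint values g_i(x) = a_i^T x - b_i:
  g_1((-1, 2)) = -3
  g_2((-1, 2)) = 0
Stationarity residual: grad f(x) + sum_i lambda_i a_i = (0, 0)
  -> stationarity OK
Primal feasibility (all g_i <= 0): OK
Dual feasibility (all lambda_i >= 0): FAILS
Complementary slackness (lambda_i * g_i(x) = 0 for all i): OK

Verdict: the first failing condition is dual_feasibility -> dual.

dual


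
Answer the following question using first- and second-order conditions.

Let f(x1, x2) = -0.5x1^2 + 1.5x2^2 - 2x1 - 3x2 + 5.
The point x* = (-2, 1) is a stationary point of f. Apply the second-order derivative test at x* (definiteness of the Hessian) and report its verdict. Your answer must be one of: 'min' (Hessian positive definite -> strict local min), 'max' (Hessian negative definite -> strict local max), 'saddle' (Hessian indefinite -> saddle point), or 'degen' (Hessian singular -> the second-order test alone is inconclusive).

Compute the Hessian H = grad^2 f:
  H = [[-1, 0], [0, 3]]
Verify stationarity: grad f(x*) = H x* + g = (0, 0).
Eigenvalues of H: -1, 3.
Eigenvalues have mixed signs, so H is indefinite -> x* is a saddle point.

saddle


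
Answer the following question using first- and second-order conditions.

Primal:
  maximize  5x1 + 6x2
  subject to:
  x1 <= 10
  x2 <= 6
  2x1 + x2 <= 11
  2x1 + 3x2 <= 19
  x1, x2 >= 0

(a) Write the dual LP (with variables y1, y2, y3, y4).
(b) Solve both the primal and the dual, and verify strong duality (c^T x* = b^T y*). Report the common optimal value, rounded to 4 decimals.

The standard primal-dual pair for 'max c^T x s.t. A x <= b, x >= 0' is:
  Dual:  min b^T y  s.t.  A^T y >= c,  y >= 0.

So the dual LP is:
  minimize  10y1 + 6y2 + 11y3 + 19y4
  subject to:
    y1 + 2y3 + 2y4 >= 5
    y2 + y3 + 3y4 >= 6
    y1, y2, y3, y4 >= 0

Solving the primal: x* = (3.5, 4).
  primal value c^T x* = 41.5.
Solving the dual: y* = (0, 0, 0.75, 1.75).
  dual value b^T y* = 41.5.
Strong duality: c^T x* = b^T y*. Confirmed.

41.5


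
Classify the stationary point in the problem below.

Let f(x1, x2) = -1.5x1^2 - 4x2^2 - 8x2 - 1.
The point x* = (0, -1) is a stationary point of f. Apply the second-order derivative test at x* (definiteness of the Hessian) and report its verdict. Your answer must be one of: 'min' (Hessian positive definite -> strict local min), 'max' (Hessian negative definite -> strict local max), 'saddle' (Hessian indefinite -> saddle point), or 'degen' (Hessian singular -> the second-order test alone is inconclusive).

Compute the Hessian H = grad^2 f:
  H = [[-3, 0], [0, -8]]
Verify stationarity: grad f(x*) = H x* + g = (0, 0).
Eigenvalues of H: -8, -3.
Both eigenvalues < 0, so H is negative definite -> x* is a strict local max.

max


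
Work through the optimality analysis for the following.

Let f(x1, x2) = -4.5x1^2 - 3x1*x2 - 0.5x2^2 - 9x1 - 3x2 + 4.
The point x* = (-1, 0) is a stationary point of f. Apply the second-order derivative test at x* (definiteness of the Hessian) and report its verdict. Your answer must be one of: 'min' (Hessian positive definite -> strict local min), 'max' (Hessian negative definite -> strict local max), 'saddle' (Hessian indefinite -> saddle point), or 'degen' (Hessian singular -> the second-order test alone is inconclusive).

Compute the Hessian H = grad^2 f:
  H = [[-9, -3], [-3, -1]]
Verify stationarity: grad f(x*) = H x* + g = (0, 0).
Eigenvalues of H: -10, 0.
H has a zero eigenvalue (singular; negative semidefinite but not definite), so H is neither positive definite, negative definite, nor indefinite. The second-order test alone is inconclusive -> degen.
(Indeed, f is constant along the null direction of H through x*, so x* is not a strict local extremum.)

degen


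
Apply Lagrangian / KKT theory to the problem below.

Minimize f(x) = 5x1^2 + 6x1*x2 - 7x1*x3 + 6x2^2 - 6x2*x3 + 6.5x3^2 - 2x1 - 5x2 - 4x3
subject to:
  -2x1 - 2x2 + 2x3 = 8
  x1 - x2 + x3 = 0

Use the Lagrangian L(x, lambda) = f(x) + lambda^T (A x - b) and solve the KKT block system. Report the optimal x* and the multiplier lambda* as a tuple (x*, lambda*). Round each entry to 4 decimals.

Form the Lagrangian:
  L(x, lambda) = (1/2) x^T Q x + c^T x + lambda^T (A x - b)
Stationarity (grad_x L = 0): Q x + c + A^T lambda = 0.
Primal feasibility: A x = b.

This gives the KKT block system:
  [ Q   A^T ] [ x     ]   [-c ]
  [ A    0  ] [ lambda ] = [ b ]

Solving the linear system:
  x*      = (-2, -0.5385, 1.4615)
  lambda* = (-16.9231, 1.6154)
  f(x*)   = 68.1154

x* = (-2, -0.5385, 1.4615), lambda* = (-16.9231, 1.6154)


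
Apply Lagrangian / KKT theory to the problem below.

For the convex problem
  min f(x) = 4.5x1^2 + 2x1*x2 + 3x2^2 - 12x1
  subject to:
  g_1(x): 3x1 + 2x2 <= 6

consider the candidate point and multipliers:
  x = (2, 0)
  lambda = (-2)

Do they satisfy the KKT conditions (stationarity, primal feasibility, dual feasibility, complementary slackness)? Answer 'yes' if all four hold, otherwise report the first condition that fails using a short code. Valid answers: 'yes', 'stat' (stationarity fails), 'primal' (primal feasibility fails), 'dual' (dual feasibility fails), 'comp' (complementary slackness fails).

Gradient of f: grad f(x) = Q x + c = (6, 4)
Constraint values g_i(x) = a_i^T x - b_i:
  g_1((2, 0)) = 0
Stationarity residual: grad f(x) + sum_i lambda_i a_i = (0, 0)
  -> stationarity OK
Primal feasibility (all g_i <= 0): OK
Dual feasibility (all lambda_i >= 0): FAILS
Complementary slackness (lambda_i * g_i(x) = 0 for all i): OK

Verdict: the first failing condition is dual_feasibility -> dual.

dual


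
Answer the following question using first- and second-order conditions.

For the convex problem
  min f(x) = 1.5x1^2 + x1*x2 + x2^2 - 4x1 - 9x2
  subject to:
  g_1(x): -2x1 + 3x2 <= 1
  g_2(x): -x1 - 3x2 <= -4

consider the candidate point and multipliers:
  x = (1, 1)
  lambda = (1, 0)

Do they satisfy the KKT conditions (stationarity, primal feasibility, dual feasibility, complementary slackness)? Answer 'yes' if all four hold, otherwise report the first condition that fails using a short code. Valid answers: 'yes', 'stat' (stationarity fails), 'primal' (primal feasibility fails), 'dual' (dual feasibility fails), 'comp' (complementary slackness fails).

Gradient of f: grad f(x) = Q x + c = (0, -6)
Constraint values g_i(x) = a_i^T x - b_i:
  g_1((1, 1)) = 0
  g_2((1, 1)) = 0
Stationarity residual: grad f(x) + sum_i lambda_i a_i = (-2, -3)
  -> stationarity FAILS
Primal feasibility (all g_i <= 0): OK
Dual feasibility (all lambda_i >= 0): OK
Complementary slackness (lambda_i * g_i(x) = 0 for all i): OK

Verdict: the first failing condition is stationarity -> stat.

stat


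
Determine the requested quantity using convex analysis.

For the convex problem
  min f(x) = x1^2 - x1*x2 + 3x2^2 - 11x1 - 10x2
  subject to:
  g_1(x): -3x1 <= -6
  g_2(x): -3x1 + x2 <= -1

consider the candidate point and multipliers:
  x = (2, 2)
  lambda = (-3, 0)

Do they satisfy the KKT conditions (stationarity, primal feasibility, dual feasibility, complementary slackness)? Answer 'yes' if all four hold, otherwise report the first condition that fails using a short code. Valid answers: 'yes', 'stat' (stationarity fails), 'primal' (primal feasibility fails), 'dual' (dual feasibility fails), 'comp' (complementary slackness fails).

Gradient of f: grad f(x) = Q x + c = (-9, 0)
Constraint values g_i(x) = a_i^T x - b_i:
  g_1((2, 2)) = 0
  g_2((2, 2)) = -3
Stationarity residual: grad f(x) + sum_i lambda_i a_i = (0, 0)
  -> stationarity OK
Primal feasibility (all g_i <= 0): OK
Dual feasibility (all lambda_i >= 0): FAILS
Complementary slackness (lambda_i * g_i(x) = 0 for all i): OK

Verdict: the first failing condition is dual_feasibility -> dual.

dual


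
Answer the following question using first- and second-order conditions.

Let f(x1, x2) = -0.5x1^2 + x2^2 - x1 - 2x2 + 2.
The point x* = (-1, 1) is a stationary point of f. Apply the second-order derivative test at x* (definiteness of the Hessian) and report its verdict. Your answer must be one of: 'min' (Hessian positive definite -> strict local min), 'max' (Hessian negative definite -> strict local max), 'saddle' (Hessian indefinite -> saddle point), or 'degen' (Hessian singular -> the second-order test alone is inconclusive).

Compute the Hessian H = grad^2 f:
  H = [[-1, 0], [0, 2]]
Verify stationarity: grad f(x*) = H x* + g = (0, 0).
Eigenvalues of H: -1, 2.
Eigenvalues have mixed signs, so H is indefinite -> x* is a saddle point.

saddle


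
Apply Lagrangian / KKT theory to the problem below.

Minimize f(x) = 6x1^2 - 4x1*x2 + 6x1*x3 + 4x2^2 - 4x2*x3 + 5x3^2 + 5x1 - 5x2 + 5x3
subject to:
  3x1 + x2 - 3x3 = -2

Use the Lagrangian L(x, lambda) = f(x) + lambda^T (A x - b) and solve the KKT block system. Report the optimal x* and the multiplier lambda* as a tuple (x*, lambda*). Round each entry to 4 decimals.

Form the Lagrangian:
  L(x, lambda) = (1/2) x^T Q x + c^T x + lambda^T (A x - b)
Stationarity (grad_x L = 0): Q x + c + A^T lambda = 0.
Primal feasibility: A x = b.

This gives the KKT block system:
  [ Q   A^T ] [ x     ]   [-c ]
  [ A    0  ] [ lambda ] = [ b ]

Solving the linear system:
  x*      = (-0.5807, 0.3459, 0.2013)
  lambda* = (0.7149)
  f(x*)   = -1.0985

x* = (-0.5807, 0.3459, 0.2013), lambda* = (0.7149)


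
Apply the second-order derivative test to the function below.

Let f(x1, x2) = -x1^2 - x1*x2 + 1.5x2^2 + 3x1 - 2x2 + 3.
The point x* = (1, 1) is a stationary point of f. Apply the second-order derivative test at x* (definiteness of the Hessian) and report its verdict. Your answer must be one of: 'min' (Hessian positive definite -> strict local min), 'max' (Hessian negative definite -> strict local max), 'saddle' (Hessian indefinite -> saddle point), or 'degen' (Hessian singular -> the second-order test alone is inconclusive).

Compute the Hessian H = grad^2 f:
  H = [[-2, -1], [-1, 3]]
Verify stationarity: grad f(x*) = H x* + g = (0, 0).
Eigenvalues of H: -2.1926, 3.1926.
Eigenvalues have mixed signs, so H is indefinite -> x* is a saddle point.

saddle


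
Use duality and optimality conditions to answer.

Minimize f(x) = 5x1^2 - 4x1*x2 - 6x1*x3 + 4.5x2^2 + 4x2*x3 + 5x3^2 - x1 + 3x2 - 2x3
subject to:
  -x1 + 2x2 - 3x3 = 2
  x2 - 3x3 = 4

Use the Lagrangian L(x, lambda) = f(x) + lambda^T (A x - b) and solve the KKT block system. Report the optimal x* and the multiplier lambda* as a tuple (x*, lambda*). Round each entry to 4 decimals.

Form the Lagrangian:
  L(x, lambda) = (1/2) x^T Q x + c^T x + lambda^T (A x - b)
Stationarity (grad_x L = 0): Q x + c + A^T lambda = 0.
Primal feasibility: A x = b.

This gives the KKT block system:
  [ Q   A^T ] [ x     ]   [-c ]
  [ A    0  ] [ lambda ] = [ b ]

Solving the linear system:
  x*      = (1.299, -0.701, -1.567)
  lambda* = (24.1959, -33.6186)
  f(x*)   = 42.9072

x* = (1.299, -0.701, -1.567), lambda* = (24.1959, -33.6186)


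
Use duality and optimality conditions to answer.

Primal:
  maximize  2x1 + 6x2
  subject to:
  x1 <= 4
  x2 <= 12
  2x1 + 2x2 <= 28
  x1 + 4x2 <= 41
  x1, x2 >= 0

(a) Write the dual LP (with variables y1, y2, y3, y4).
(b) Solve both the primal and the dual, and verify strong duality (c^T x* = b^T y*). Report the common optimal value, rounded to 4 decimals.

The standard primal-dual pair for 'max c^T x s.t. A x <= b, x >= 0' is:
  Dual:  min b^T y  s.t.  A^T y >= c,  y >= 0.

So the dual LP is:
  minimize  4y1 + 12y2 + 28y3 + 41y4
  subject to:
    y1 + 2y3 + y4 >= 2
    y2 + 2y3 + 4y4 >= 6
    y1, y2, y3, y4 >= 0

Solving the primal: x* = (4, 9.25).
  primal value c^T x* = 63.5.
Solving the dual: y* = (0.5, 0, 0, 1.5).
  dual value b^T y* = 63.5.
Strong duality: c^T x* = b^T y*. Confirmed.

63.5


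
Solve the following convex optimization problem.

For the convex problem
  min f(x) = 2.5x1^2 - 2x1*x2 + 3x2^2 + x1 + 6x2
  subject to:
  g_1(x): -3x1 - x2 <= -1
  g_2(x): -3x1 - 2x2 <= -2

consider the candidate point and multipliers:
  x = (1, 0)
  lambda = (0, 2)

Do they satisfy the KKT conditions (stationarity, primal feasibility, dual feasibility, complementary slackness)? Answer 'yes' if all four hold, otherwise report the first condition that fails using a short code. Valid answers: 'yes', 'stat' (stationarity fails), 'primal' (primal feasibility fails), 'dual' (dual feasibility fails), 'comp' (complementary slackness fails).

Gradient of f: grad f(x) = Q x + c = (6, 4)
Constraint values g_i(x) = a_i^T x - b_i:
  g_1((1, 0)) = -2
  g_2((1, 0)) = -1
Stationarity residual: grad f(x) + sum_i lambda_i a_i = (0, 0)
  -> stationarity OK
Primal feasibility (all g_i <= 0): OK
Dual feasibility (all lambda_i >= 0): OK
Complementary slackness (lambda_i * g_i(x) = 0 for all i): FAILS

Verdict: the first failing condition is complementary_slackness -> comp.

comp


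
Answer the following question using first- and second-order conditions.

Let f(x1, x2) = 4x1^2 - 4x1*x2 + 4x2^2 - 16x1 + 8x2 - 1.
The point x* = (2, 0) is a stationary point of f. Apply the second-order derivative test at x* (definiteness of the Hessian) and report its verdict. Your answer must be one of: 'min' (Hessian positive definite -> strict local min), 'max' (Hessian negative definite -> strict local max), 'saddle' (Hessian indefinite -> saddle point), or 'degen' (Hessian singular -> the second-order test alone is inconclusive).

Compute the Hessian H = grad^2 f:
  H = [[8, -4], [-4, 8]]
Verify stationarity: grad f(x*) = H x* + g = (0, 0).
Eigenvalues of H: 4, 12.
Both eigenvalues > 0, so H is positive definite -> x* is a strict local min.

min


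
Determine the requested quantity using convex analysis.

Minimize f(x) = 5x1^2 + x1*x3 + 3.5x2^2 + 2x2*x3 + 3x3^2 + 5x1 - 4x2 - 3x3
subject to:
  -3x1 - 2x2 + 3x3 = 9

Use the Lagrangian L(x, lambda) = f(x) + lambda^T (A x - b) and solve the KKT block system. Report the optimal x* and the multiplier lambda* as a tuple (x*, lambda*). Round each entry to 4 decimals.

Form the Lagrangian:
  L(x, lambda) = (1/2) x^T Q x + c^T x + lambda^T (A x - b)
Stationarity (grad_x L = 0): Q x + c + A^T lambda = 0.
Primal feasibility: A x = b.

This gives the KKT block system:
  [ Q   A^T ] [ x     ]   [-c ]
  [ A    0  ] [ lambda ] = [ b ]

Solving the linear system:
  x*      = (-1.1471, -0.3529, 1.6176)
  lambda* = (-1.6176)
  f(x*)   = 2.6912

x* = (-1.1471, -0.3529, 1.6176), lambda* = (-1.6176)


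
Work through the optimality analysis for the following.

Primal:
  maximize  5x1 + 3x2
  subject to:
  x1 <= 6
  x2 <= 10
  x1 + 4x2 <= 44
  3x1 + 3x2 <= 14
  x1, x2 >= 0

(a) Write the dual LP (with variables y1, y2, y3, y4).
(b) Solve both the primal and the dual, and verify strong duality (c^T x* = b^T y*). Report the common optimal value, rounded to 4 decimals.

The standard primal-dual pair for 'max c^T x s.t. A x <= b, x >= 0' is:
  Dual:  min b^T y  s.t.  A^T y >= c,  y >= 0.

So the dual LP is:
  minimize  6y1 + 10y2 + 44y3 + 14y4
  subject to:
    y1 + y3 + 3y4 >= 5
    y2 + 4y3 + 3y4 >= 3
    y1, y2, y3, y4 >= 0

Solving the primal: x* = (4.6667, 0).
  primal value c^T x* = 23.3333.
Solving the dual: y* = (0, 0, 0, 1.6667).
  dual value b^T y* = 23.3333.
Strong duality: c^T x* = b^T y*. Confirmed.

23.3333


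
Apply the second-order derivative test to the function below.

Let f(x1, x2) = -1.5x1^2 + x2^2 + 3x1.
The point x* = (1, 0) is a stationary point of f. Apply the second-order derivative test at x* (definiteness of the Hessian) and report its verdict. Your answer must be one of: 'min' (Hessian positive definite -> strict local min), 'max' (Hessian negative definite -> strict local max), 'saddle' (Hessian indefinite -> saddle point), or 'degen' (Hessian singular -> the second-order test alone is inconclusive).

Compute the Hessian H = grad^2 f:
  H = [[-3, 0], [0, 2]]
Verify stationarity: grad f(x*) = H x* + g = (0, 0).
Eigenvalues of H: -3, 2.
Eigenvalues have mixed signs, so H is indefinite -> x* is a saddle point.

saddle


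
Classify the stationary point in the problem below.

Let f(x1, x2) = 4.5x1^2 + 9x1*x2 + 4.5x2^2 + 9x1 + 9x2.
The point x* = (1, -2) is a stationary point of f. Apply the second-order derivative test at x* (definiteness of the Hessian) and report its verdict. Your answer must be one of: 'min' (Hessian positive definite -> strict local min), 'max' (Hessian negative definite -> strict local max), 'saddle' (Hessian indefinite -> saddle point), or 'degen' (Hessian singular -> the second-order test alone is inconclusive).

Compute the Hessian H = grad^2 f:
  H = [[9, 9], [9, 9]]
Verify stationarity: grad f(x*) = H x* + g = (0, 0).
Eigenvalues of H: 0, 18.
H has a zero eigenvalue (singular; positive semidefinite but not definite), so H is neither positive definite, negative definite, nor indefinite. The second-order test alone is inconclusive -> degen.
(Indeed, f is constant along the null direction of H through x*, so x* is not a strict local extremum.)

degen


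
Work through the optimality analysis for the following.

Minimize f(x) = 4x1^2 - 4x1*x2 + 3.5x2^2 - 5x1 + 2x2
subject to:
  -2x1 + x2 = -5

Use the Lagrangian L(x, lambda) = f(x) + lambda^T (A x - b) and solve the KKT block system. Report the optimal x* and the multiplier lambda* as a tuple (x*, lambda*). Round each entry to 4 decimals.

Form the Lagrangian:
  L(x, lambda) = (1/2) x^T Q x + c^T x + lambda^T (A x - b)
Stationarity (grad_x L = 0): Q x + c + A^T lambda = 0.
Primal feasibility: A x = b.

This gives the KKT block system:
  [ Q   A^T ] [ x     ]   [-c ]
  [ A    0  ] [ lambda ] = [ b ]

Solving the linear system:
  x*      = (2.55, 0.1)
  lambda* = (7.5)
  f(x*)   = 12.475

x* = (2.55, 0.1), lambda* = (7.5)


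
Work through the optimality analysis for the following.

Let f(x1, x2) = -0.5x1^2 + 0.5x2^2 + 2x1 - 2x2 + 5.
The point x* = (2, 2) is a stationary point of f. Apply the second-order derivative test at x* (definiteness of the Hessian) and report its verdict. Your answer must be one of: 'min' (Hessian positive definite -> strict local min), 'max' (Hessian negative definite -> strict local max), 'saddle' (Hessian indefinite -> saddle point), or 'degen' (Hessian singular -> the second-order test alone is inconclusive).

Compute the Hessian H = grad^2 f:
  H = [[-1, 0], [0, 1]]
Verify stationarity: grad f(x*) = H x* + g = (0, 0).
Eigenvalues of H: -1, 1.
Eigenvalues have mixed signs, so H is indefinite -> x* is a saddle point.

saddle


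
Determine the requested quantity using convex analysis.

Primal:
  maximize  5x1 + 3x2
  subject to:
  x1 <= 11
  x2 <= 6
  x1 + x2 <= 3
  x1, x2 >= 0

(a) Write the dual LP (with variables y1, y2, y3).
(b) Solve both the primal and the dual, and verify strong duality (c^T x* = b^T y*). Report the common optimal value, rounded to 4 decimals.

The standard primal-dual pair for 'max c^T x s.t. A x <= b, x >= 0' is:
  Dual:  min b^T y  s.t.  A^T y >= c,  y >= 0.

So the dual LP is:
  minimize  11y1 + 6y2 + 3y3
  subject to:
    y1 + y3 >= 5
    y2 + y3 >= 3
    y1, y2, y3 >= 0

Solving the primal: x* = (3, 0).
  primal value c^T x* = 15.
Solving the dual: y* = (0, 0, 5).
  dual value b^T y* = 15.
Strong duality: c^T x* = b^T y*. Confirmed.

15


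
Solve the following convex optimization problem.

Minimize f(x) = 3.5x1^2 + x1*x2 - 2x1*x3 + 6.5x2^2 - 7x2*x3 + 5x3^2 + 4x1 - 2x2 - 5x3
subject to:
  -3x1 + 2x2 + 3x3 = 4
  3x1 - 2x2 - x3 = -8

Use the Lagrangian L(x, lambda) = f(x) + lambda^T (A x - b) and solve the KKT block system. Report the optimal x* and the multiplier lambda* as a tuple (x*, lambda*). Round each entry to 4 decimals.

Form the Lagrangian:
  L(x, lambda) = (1/2) x^T Q x + c^T x + lambda^T (A x - b)
Stationarity (grad_x L = 0): Q x + c + A^T lambda = 0.
Primal feasibility: A x = b.

This gives the KKT block system:
  [ Q   A^T ] [ x     ]   [-c ]
  [ A    0  ] [ lambda ] = [ b ]

Solving the linear system:
  x*      = (-3.2739, 0.0892, -2)
  lambda* = (12.0096, 16.9522)
  f(x*)   = 42.1529

x* = (-3.2739, 0.0892, -2), lambda* = (12.0096, 16.9522)


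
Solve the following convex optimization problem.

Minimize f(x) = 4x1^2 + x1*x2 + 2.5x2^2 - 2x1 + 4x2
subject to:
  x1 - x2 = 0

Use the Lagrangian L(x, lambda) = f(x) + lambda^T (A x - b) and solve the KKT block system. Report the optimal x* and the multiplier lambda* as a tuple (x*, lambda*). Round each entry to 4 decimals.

Form the Lagrangian:
  L(x, lambda) = (1/2) x^T Q x + c^T x + lambda^T (A x - b)
Stationarity (grad_x L = 0): Q x + c + A^T lambda = 0.
Primal feasibility: A x = b.

This gives the KKT block system:
  [ Q   A^T ] [ x     ]   [-c ]
  [ A    0  ] [ lambda ] = [ b ]

Solving the linear system:
  x*      = (-0.1333, -0.1333)
  lambda* = (3.2)
  f(x*)   = -0.1333

x* = (-0.1333, -0.1333), lambda* = (3.2)


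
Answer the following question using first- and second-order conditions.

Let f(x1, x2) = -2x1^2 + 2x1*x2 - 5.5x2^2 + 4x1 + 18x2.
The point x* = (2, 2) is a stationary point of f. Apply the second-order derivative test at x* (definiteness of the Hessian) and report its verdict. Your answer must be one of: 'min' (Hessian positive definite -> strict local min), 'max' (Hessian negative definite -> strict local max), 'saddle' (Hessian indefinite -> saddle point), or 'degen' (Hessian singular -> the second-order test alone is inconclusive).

Compute the Hessian H = grad^2 f:
  H = [[-4, 2], [2, -11]]
Verify stationarity: grad f(x*) = H x* + g = (0, 0).
Eigenvalues of H: -11.5311, -3.4689.
Both eigenvalues < 0, so H is negative definite -> x* is a strict local max.

max


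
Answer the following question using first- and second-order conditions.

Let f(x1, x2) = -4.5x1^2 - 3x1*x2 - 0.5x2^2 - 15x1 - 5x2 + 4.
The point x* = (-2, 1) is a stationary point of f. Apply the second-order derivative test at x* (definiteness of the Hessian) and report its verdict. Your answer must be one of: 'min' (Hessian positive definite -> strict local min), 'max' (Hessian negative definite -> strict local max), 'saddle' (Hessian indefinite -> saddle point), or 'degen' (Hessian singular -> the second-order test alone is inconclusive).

Compute the Hessian H = grad^2 f:
  H = [[-9, -3], [-3, -1]]
Verify stationarity: grad f(x*) = H x* + g = (0, 0).
Eigenvalues of H: -10, 0.
H has a zero eigenvalue (singular; negative semidefinite but not definite), so H is neither positive definite, negative definite, nor indefinite. The second-order test alone is inconclusive -> degen.
(Indeed, f is constant along the null direction of H through x*, so x* is not a strict local extremum.)

degen


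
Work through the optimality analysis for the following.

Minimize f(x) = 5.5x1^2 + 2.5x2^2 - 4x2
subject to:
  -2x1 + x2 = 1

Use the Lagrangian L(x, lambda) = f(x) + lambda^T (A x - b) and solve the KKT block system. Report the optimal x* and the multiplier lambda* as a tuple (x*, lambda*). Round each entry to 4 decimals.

Form the Lagrangian:
  L(x, lambda) = (1/2) x^T Q x + c^T x + lambda^T (A x - b)
Stationarity (grad_x L = 0): Q x + c + A^T lambda = 0.
Primal feasibility: A x = b.

This gives the KKT block system:
  [ Q   A^T ] [ x     ]   [-c ]
  [ A    0  ] [ lambda ] = [ b ]

Solving the linear system:
  x*      = (-0.0645, 0.871)
  lambda* = (-0.3548)
  f(x*)   = -1.5645

x* = (-0.0645, 0.871), lambda* = (-0.3548)


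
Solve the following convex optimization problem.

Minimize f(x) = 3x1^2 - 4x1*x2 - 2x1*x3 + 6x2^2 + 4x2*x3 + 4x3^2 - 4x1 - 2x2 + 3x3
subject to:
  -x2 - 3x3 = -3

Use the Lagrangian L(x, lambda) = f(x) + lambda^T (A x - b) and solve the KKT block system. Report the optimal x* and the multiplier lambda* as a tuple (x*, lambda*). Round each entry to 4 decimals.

Form the Lagrangian:
  L(x, lambda) = (1/2) x^T Q x + c^T x + lambda^T (A x - b)
Stationarity (grad_x L = 0): Q x + c + A^T lambda = 0.
Primal feasibility: A x = b.

This gives the KKT block system:
  [ Q   A^T ] [ x     ]   [-c ]
  [ A    0  ] [ lambda ] = [ b ]

Solving the linear system:
  x*      = (1.3319, 0.5973, 0.8009)
  lambda* = (3.0442)
  f(x*)   = 2.5066

x* = (1.3319, 0.5973, 0.8009), lambda* = (3.0442)


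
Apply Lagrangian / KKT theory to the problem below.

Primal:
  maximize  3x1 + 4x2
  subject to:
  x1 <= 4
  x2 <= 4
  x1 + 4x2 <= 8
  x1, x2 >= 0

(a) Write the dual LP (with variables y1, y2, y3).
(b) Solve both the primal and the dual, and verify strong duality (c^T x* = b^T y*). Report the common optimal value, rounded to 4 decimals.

The standard primal-dual pair for 'max c^T x s.t. A x <= b, x >= 0' is:
  Dual:  min b^T y  s.t.  A^T y >= c,  y >= 0.

So the dual LP is:
  minimize  4y1 + 4y2 + 8y3
  subject to:
    y1 + y3 >= 3
    y2 + 4y3 >= 4
    y1, y2, y3 >= 0

Solving the primal: x* = (4, 1).
  primal value c^T x* = 16.
Solving the dual: y* = (2, 0, 1).
  dual value b^T y* = 16.
Strong duality: c^T x* = b^T y*. Confirmed.

16


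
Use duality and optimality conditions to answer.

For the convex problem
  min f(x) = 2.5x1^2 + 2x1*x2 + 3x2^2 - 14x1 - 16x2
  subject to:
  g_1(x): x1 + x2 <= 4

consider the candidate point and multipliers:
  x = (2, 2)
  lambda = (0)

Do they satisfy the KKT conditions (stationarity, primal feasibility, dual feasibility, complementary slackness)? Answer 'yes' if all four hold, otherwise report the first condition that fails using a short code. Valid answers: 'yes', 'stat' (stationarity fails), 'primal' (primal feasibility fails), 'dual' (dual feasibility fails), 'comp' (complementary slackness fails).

Gradient of f: grad f(x) = Q x + c = (0, 0)
Constraint values g_i(x) = a_i^T x - b_i:
  g_1((2, 2)) = 0
Stationarity residual: grad f(x) + sum_i lambda_i a_i = (0, 0)
  -> stationarity OK
Primal feasibility (all g_i <= 0): OK
Dual feasibility (all lambda_i >= 0): OK
Complementary slackness (lambda_i * g_i(x) = 0 for all i): OK

Verdict: yes, KKT holds.

yes


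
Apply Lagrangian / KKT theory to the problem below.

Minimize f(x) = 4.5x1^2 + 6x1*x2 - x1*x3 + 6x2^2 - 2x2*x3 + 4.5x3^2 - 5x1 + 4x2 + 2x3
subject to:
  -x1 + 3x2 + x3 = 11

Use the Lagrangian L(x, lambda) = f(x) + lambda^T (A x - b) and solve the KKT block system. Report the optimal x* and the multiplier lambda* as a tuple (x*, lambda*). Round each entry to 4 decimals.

Form the Lagrangian:
  L(x, lambda) = (1/2) x^T Q x + c^T x + lambda^T (A x - b)
Stationarity (grad_x L = 0): Q x + c + A^T lambda = 0.
Primal feasibility: A x = b.

This gives the KKT block system:
  [ Q   A^T ] [ x     ]   [-c ]
  [ A    0  ] [ lambda ] = [ b ]

Solving the linear system:
  x*      = (-1.957, 2.6844, 0.9898)
  lambda* = (-7.4969)
  f(x*)   = 52.484

x* = (-1.957, 2.6844, 0.9898), lambda* = (-7.4969)
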